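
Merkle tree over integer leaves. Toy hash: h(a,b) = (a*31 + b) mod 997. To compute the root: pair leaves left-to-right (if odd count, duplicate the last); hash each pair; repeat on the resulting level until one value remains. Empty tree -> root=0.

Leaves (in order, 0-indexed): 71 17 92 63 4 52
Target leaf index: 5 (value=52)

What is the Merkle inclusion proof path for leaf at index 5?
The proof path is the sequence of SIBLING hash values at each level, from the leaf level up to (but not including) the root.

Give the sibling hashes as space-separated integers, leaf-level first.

Answer: 4 176 886

Derivation:
L0 (leaves): [71, 17, 92, 63, 4, 52], target index=5
L1: h(71,17)=(71*31+17)%997=224 [pair 0] h(92,63)=(92*31+63)%997=921 [pair 1] h(4,52)=(4*31+52)%997=176 [pair 2] -> [224, 921, 176]
  Sibling for proof at L0: 4
L2: h(224,921)=(224*31+921)%997=886 [pair 0] h(176,176)=(176*31+176)%997=647 [pair 1] -> [886, 647]
  Sibling for proof at L1: 176
L3: h(886,647)=(886*31+647)%997=197 [pair 0] -> [197]
  Sibling for proof at L2: 886
Root: 197
Proof path (sibling hashes from leaf to root): [4, 176, 886]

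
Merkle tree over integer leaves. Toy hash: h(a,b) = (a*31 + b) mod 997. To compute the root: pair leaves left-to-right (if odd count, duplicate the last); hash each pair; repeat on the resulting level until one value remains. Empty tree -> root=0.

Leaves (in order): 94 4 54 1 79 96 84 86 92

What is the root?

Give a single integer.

L0: [94, 4, 54, 1, 79, 96, 84, 86, 92]
L1: h(94,4)=(94*31+4)%997=924 h(54,1)=(54*31+1)%997=678 h(79,96)=(79*31+96)%997=551 h(84,86)=(84*31+86)%997=696 h(92,92)=(92*31+92)%997=950 -> [924, 678, 551, 696, 950]
L2: h(924,678)=(924*31+678)%997=409 h(551,696)=(551*31+696)%997=828 h(950,950)=(950*31+950)%997=490 -> [409, 828, 490]
L3: h(409,828)=(409*31+828)%997=546 h(490,490)=(490*31+490)%997=725 -> [546, 725]
L4: h(546,725)=(546*31+725)%997=702 -> [702]

Answer: 702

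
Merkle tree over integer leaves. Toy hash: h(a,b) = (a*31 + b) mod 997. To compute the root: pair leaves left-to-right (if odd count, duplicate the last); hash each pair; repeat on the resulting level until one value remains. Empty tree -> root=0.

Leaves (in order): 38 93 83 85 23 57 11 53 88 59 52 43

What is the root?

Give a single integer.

L0: [38, 93, 83, 85, 23, 57, 11, 53, 88, 59, 52, 43]
L1: h(38,93)=(38*31+93)%997=274 h(83,85)=(83*31+85)%997=664 h(23,57)=(23*31+57)%997=770 h(11,53)=(11*31+53)%997=394 h(88,59)=(88*31+59)%997=793 h(52,43)=(52*31+43)%997=658 -> [274, 664, 770, 394, 793, 658]
L2: h(274,664)=(274*31+664)%997=185 h(770,394)=(770*31+394)%997=336 h(793,658)=(793*31+658)%997=316 -> [185, 336, 316]
L3: h(185,336)=(185*31+336)%997=89 h(316,316)=(316*31+316)%997=142 -> [89, 142]
L4: h(89,142)=(89*31+142)%997=907 -> [907]

Answer: 907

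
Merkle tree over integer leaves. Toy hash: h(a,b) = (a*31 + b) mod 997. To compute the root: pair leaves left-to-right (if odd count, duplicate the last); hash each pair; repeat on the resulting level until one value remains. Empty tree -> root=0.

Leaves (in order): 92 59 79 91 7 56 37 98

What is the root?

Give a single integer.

Answer: 601

Derivation:
L0: [92, 59, 79, 91, 7, 56, 37, 98]
L1: h(92,59)=(92*31+59)%997=917 h(79,91)=(79*31+91)%997=546 h(7,56)=(7*31+56)%997=273 h(37,98)=(37*31+98)%997=248 -> [917, 546, 273, 248]
L2: h(917,546)=(917*31+546)%997=60 h(273,248)=(273*31+248)%997=735 -> [60, 735]
L3: h(60,735)=(60*31+735)%997=601 -> [601]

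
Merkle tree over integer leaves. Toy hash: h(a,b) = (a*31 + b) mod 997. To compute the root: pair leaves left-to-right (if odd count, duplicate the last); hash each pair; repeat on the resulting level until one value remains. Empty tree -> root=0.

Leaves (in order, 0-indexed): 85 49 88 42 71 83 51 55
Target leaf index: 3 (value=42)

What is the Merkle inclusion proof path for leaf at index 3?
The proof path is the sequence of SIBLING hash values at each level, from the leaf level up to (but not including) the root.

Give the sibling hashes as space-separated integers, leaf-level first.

L0 (leaves): [85, 49, 88, 42, 71, 83, 51, 55], target index=3
L1: h(85,49)=(85*31+49)%997=690 [pair 0] h(88,42)=(88*31+42)%997=776 [pair 1] h(71,83)=(71*31+83)%997=290 [pair 2] h(51,55)=(51*31+55)%997=639 [pair 3] -> [690, 776, 290, 639]
  Sibling for proof at L0: 88
L2: h(690,776)=(690*31+776)%997=232 [pair 0] h(290,639)=(290*31+639)%997=656 [pair 1] -> [232, 656]
  Sibling for proof at L1: 690
L3: h(232,656)=(232*31+656)%997=869 [pair 0] -> [869]
  Sibling for proof at L2: 656
Root: 869
Proof path (sibling hashes from leaf to root): [88, 690, 656]

Answer: 88 690 656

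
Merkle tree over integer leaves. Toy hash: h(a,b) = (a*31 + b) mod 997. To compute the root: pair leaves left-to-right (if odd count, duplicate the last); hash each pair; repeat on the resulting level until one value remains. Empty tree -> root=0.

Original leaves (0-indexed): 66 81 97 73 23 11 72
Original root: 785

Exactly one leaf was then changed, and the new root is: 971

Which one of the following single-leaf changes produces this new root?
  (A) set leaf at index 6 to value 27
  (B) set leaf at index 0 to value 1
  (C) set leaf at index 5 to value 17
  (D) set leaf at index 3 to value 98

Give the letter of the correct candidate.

Answer: C

Derivation:
Original leaves: [66, 81, 97, 73, 23, 11, 72]
Target new root: 971
Try each candidate change and compute the resulting root:
Candidate A: set leaf[6] = 27 -> leaves = [66, 81, 97, 73, 23, 11, 27]
  L0: [66, 81, 97, 73, 23, 11, 27]
  L1: h(66,81)=(66*31+81)%997=133 h(97,73)=(97*31+73)%997=89 h(23,11)=(23*31+11)%997=724 h(27,27)=(27*31+27)%997=864 -> [133, 89, 724, 864]
  L2: h(133,89)=(133*31+89)%997=224 h(724,864)=(724*31+864)%997=377 -> [224, 377]
  L3: h(224,377)=(224*31+377)%997=342 -> [342]
  root = 342 != target 971
Candidate B: set leaf[0] = 1 -> leaves = [1, 81, 97, 73, 23, 11, 72]
  L0: [1, 81, 97, 73, 23, 11, 72]
  L1: h(1,81)=(1*31+81)%997=112 h(97,73)=(97*31+73)%997=89 h(23,11)=(23*31+11)%997=724 h(72,72)=(72*31+72)%997=310 -> [112, 89, 724, 310]
  L2: h(112,89)=(112*31+89)%997=570 h(724,310)=(724*31+310)%997=820 -> [570, 820]
  L3: h(570,820)=(570*31+820)%997=544 -> [544]
  root = 544 != target 971
Candidate C: set leaf[5] = 17 -> leaves = [66, 81, 97, 73, 23, 17, 72]
  L0: [66, 81, 97, 73, 23, 17, 72]
  L1: h(66,81)=(66*31+81)%997=133 h(97,73)=(97*31+73)%997=89 h(23,17)=(23*31+17)%997=730 h(72,72)=(72*31+72)%997=310 -> [133, 89, 730, 310]
  L2: h(133,89)=(133*31+89)%997=224 h(730,310)=(730*31+310)%997=9 -> [224, 9]
  L3: h(224,9)=(224*31+9)%997=971 -> [971]
  root = 971 == target 971  ** MATCH **
Candidate D: set leaf[3] = 98 -> leaves = [66, 81, 97, 98, 23, 11, 72]
  L0: [66, 81, 97, 98, 23, 11, 72]
  L1: h(66,81)=(66*31+81)%997=133 h(97,98)=(97*31+98)%997=114 h(23,11)=(23*31+11)%997=724 h(72,72)=(72*31+72)%997=310 -> [133, 114, 724, 310]
  L2: h(133,114)=(133*31+114)%997=249 h(724,310)=(724*31+310)%997=820 -> [249, 820]
  L3: h(249,820)=(249*31+820)%997=563 -> [563]
  root = 563 != target 971
Candidate C produces the target root.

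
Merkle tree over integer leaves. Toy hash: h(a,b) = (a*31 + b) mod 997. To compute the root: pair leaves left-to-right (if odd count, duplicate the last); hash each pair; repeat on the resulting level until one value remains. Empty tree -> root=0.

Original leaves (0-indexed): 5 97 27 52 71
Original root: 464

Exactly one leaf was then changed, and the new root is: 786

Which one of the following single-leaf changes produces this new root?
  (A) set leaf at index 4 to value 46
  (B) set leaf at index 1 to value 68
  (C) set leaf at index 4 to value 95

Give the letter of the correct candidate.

Original leaves: [5, 97, 27, 52, 71]
Target new root: 786
Try each candidate change and compute the resulting root:
Candidate A: set leaf[4] = 46 -> leaves = [5, 97, 27, 52, 46]
  L0: [5, 97, 27, 52, 46]
  L1: h(5,97)=(5*31+97)%997=252 h(27,52)=(27*31+52)%997=889 h(46,46)=(46*31+46)%997=475 -> [252, 889, 475]
  L2: h(252,889)=(252*31+889)%997=725 h(475,475)=(475*31+475)%997=245 -> [725, 245]
  L3: h(725,245)=(725*31+245)%997=786 -> [786]
  root = 786 == target 786  ** MATCH **
Candidate B: set leaf[1] = 68 -> leaves = [5, 68, 27, 52, 71]
  L0: [5, 68, 27, 52, 71]
  L1: h(5,68)=(5*31+68)%997=223 h(27,52)=(27*31+52)%997=889 h(71,71)=(71*31+71)%997=278 -> [223, 889, 278]
  L2: h(223,889)=(223*31+889)%997=823 h(278,278)=(278*31+278)%997=920 -> [823, 920]
  L3: h(823,920)=(823*31+920)%997=511 -> [511]
  root = 511 != target 786
Candidate C: set leaf[4] = 95 -> leaves = [5, 97, 27, 52, 95]
  L0: [5, 97, 27, 52, 95]
  L1: h(5,97)=(5*31+97)%997=252 h(27,52)=(27*31+52)%997=889 h(95,95)=(95*31+95)%997=49 -> [252, 889, 49]
  L2: h(252,889)=(252*31+889)%997=725 h(49,49)=(49*31+49)%997=571 -> [725, 571]
  L3: h(725,571)=(725*31+571)%997=115 -> [115]
  root = 115 != target 786
Candidate A produces the target root.

Answer: A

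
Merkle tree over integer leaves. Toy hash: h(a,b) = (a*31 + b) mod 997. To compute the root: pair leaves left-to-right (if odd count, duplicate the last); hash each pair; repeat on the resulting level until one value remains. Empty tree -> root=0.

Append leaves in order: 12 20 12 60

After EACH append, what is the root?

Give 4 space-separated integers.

After append 12 (leaves=[12]):
  L0: [12]
  root=12
After append 20 (leaves=[12, 20]):
  L0: [12, 20]
  L1: h(12,20)=(12*31+20)%997=392 -> [392]
  root=392
After append 12 (leaves=[12, 20, 12]):
  L0: [12, 20, 12]
  L1: h(12,20)=(12*31+20)%997=392 h(12,12)=(12*31+12)%997=384 -> [392, 384]
  L2: h(392,384)=(392*31+384)%997=572 -> [572]
  root=572
After append 60 (leaves=[12, 20, 12, 60]):
  L0: [12, 20, 12, 60]
  L1: h(12,20)=(12*31+20)%997=392 h(12,60)=(12*31+60)%997=432 -> [392, 432]
  L2: h(392,432)=(392*31+432)%997=620 -> [620]
  root=620

Answer: 12 392 572 620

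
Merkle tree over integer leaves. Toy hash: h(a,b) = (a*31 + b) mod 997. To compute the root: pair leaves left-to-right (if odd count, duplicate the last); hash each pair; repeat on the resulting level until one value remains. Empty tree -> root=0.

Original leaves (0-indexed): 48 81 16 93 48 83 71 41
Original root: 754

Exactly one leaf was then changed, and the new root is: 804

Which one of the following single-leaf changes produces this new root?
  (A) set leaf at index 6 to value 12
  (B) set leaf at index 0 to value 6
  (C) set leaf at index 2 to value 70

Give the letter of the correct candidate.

Original leaves: [48, 81, 16, 93, 48, 83, 71, 41]
Target new root: 804
Try each candidate change and compute the resulting root:
Candidate A: set leaf[6] = 12 -> leaves = [48, 81, 16, 93, 48, 83, 12, 41]
  L0: [48, 81, 16, 93, 48, 83, 12, 41]
  L1: h(48,81)=(48*31+81)%997=572 h(16,93)=(16*31+93)%997=589 h(48,83)=(48*31+83)%997=574 h(12,41)=(12*31+41)%997=413 -> [572, 589, 574, 413]
  L2: h(572,589)=(572*31+589)%997=375 h(574,413)=(574*31+413)%997=261 -> [375, 261]
  L3: h(375,261)=(375*31+261)%997=919 -> [919]
  root = 919 != target 804
Candidate B: set leaf[0] = 6 -> leaves = [6, 81, 16, 93, 48, 83, 71, 41]
  L0: [6, 81, 16, 93, 48, 83, 71, 41]
  L1: h(6,81)=(6*31+81)%997=267 h(16,93)=(16*31+93)%997=589 h(48,83)=(48*31+83)%997=574 h(71,41)=(71*31+41)%997=248 -> [267, 589, 574, 248]
  L2: h(267,589)=(267*31+589)%997=890 h(574,248)=(574*31+248)%997=96 -> [890, 96]
  L3: h(890,96)=(890*31+96)%997=767 -> [767]
  root = 767 != target 804
Candidate C: set leaf[2] = 70 -> leaves = [48, 81, 70, 93, 48, 83, 71, 41]
  L0: [48, 81, 70, 93, 48, 83, 71, 41]
  L1: h(48,81)=(48*31+81)%997=572 h(70,93)=(70*31+93)%997=269 h(48,83)=(48*31+83)%997=574 h(71,41)=(71*31+41)%997=248 -> [572, 269, 574, 248]
  L2: h(572,269)=(572*31+269)%997=55 h(574,248)=(574*31+248)%997=96 -> [55, 96]
  L3: h(55,96)=(55*31+96)%997=804 -> [804]
  root = 804 == target 804  ** MATCH **
Candidate C produces the target root.

Answer: C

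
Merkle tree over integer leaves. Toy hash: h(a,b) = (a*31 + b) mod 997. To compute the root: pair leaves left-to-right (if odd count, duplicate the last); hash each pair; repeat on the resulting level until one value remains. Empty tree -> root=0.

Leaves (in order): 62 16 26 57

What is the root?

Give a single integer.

Answer: 124

Derivation:
L0: [62, 16, 26, 57]
L1: h(62,16)=(62*31+16)%997=941 h(26,57)=(26*31+57)%997=863 -> [941, 863]
L2: h(941,863)=(941*31+863)%997=124 -> [124]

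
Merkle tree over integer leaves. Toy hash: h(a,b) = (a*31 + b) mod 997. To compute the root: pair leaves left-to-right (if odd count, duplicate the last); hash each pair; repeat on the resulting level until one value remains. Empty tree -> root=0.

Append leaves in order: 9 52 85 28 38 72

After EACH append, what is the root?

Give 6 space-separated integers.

Answer: 9 331 20 960 876 967

Derivation:
After append 9 (leaves=[9]):
  L0: [9]
  root=9
After append 52 (leaves=[9, 52]):
  L0: [9, 52]
  L1: h(9,52)=(9*31+52)%997=331 -> [331]
  root=331
After append 85 (leaves=[9, 52, 85]):
  L0: [9, 52, 85]
  L1: h(9,52)=(9*31+52)%997=331 h(85,85)=(85*31+85)%997=726 -> [331, 726]
  L2: h(331,726)=(331*31+726)%997=20 -> [20]
  root=20
After append 28 (leaves=[9, 52, 85, 28]):
  L0: [9, 52, 85, 28]
  L1: h(9,52)=(9*31+52)%997=331 h(85,28)=(85*31+28)%997=669 -> [331, 669]
  L2: h(331,669)=(331*31+669)%997=960 -> [960]
  root=960
After append 38 (leaves=[9, 52, 85, 28, 38]):
  L0: [9, 52, 85, 28, 38]
  L1: h(9,52)=(9*31+52)%997=331 h(85,28)=(85*31+28)%997=669 h(38,38)=(38*31+38)%997=219 -> [331, 669, 219]
  L2: h(331,669)=(331*31+669)%997=960 h(219,219)=(219*31+219)%997=29 -> [960, 29]
  L3: h(960,29)=(960*31+29)%997=876 -> [876]
  root=876
After append 72 (leaves=[9, 52, 85, 28, 38, 72]):
  L0: [9, 52, 85, 28, 38, 72]
  L1: h(9,52)=(9*31+52)%997=331 h(85,28)=(85*31+28)%997=669 h(38,72)=(38*31+72)%997=253 -> [331, 669, 253]
  L2: h(331,669)=(331*31+669)%997=960 h(253,253)=(253*31+253)%997=120 -> [960, 120]
  L3: h(960,120)=(960*31+120)%997=967 -> [967]
  root=967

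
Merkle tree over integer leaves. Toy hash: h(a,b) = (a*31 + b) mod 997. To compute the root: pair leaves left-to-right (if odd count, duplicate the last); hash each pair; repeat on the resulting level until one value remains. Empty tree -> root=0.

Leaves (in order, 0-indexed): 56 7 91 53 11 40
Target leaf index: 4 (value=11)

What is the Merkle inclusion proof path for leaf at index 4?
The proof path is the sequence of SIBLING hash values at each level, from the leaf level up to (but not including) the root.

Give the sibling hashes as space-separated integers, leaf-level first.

L0 (leaves): [56, 7, 91, 53, 11, 40], target index=4
L1: h(56,7)=(56*31+7)%997=746 [pair 0] h(91,53)=(91*31+53)%997=880 [pair 1] h(11,40)=(11*31+40)%997=381 [pair 2] -> [746, 880, 381]
  Sibling for proof at L0: 40
L2: h(746,880)=(746*31+880)%997=78 [pair 0] h(381,381)=(381*31+381)%997=228 [pair 1] -> [78, 228]
  Sibling for proof at L1: 381
L3: h(78,228)=(78*31+228)%997=652 [pair 0] -> [652]
  Sibling for proof at L2: 78
Root: 652
Proof path (sibling hashes from leaf to root): [40, 381, 78]

Answer: 40 381 78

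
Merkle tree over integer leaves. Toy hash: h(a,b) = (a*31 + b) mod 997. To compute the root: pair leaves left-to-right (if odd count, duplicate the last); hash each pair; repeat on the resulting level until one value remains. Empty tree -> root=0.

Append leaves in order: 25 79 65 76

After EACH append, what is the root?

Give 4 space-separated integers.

After append 25 (leaves=[25]):
  L0: [25]
  root=25
After append 79 (leaves=[25, 79]):
  L0: [25, 79]
  L1: h(25,79)=(25*31+79)%997=854 -> [854]
  root=854
After append 65 (leaves=[25, 79, 65]):
  L0: [25, 79, 65]
  L1: h(25,79)=(25*31+79)%997=854 h(65,65)=(65*31+65)%997=86 -> [854, 86]
  L2: h(854,86)=(854*31+86)%997=638 -> [638]
  root=638
After append 76 (leaves=[25, 79, 65, 76]):
  L0: [25, 79, 65, 76]
  L1: h(25,79)=(25*31+79)%997=854 h(65,76)=(65*31+76)%997=97 -> [854, 97]
  L2: h(854,97)=(854*31+97)%997=649 -> [649]
  root=649

Answer: 25 854 638 649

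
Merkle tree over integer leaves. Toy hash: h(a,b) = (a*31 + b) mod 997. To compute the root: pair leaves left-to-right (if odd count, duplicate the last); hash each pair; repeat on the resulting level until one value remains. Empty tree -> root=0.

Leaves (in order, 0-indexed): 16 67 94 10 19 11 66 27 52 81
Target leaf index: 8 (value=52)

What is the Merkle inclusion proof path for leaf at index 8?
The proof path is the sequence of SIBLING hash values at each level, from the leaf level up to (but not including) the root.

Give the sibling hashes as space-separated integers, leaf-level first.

Answer: 81 696 338 322

Derivation:
L0 (leaves): [16, 67, 94, 10, 19, 11, 66, 27, 52, 81], target index=8
L1: h(16,67)=(16*31+67)%997=563 [pair 0] h(94,10)=(94*31+10)%997=930 [pair 1] h(19,11)=(19*31+11)%997=600 [pair 2] h(66,27)=(66*31+27)%997=79 [pair 3] h(52,81)=(52*31+81)%997=696 [pair 4] -> [563, 930, 600, 79, 696]
  Sibling for proof at L0: 81
L2: h(563,930)=(563*31+930)%997=437 [pair 0] h(600,79)=(600*31+79)%997=733 [pair 1] h(696,696)=(696*31+696)%997=338 [pair 2] -> [437, 733, 338]
  Sibling for proof at L1: 696
L3: h(437,733)=(437*31+733)%997=322 [pair 0] h(338,338)=(338*31+338)%997=846 [pair 1] -> [322, 846]
  Sibling for proof at L2: 338
L4: h(322,846)=(322*31+846)%997=858 [pair 0] -> [858]
  Sibling for proof at L3: 322
Root: 858
Proof path (sibling hashes from leaf to root): [81, 696, 338, 322]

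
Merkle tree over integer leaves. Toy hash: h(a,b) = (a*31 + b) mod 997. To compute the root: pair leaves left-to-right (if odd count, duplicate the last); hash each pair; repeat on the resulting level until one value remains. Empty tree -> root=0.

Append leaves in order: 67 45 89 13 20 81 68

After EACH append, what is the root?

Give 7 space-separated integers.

Answer: 67 128 834 758 110 68 546

Derivation:
After append 67 (leaves=[67]):
  L0: [67]
  root=67
After append 45 (leaves=[67, 45]):
  L0: [67, 45]
  L1: h(67,45)=(67*31+45)%997=128 -> [128]
  root=128
After append 89 (leaves=[67, 45, 89]):
  L0: [67, 45, 89]
  L1: h(67,45)=(67*31+45)%997=128 h(89,89)=(89*31+89)%997=854 -> [128, 854]
  L2: h(128,854)=(128*31+854)%997=834 -> [834]
  root=834
After append 13 (leaves=[67, 45, 89, 13]):
  L0: [67, 45, 89, 13]
  L1: h(67,45)=(67*31+45)%997=128 h(89,13)=(89*31+13)%997=778 -> [128, 778]
  L2: h(128,778)=(128*31+778)%997=758 -> [758]
  root=758
After append 20 (leaves=[67, 45, 89, 13, 20]):
  L0: [67, 45, 89, 13, 20]
  L1: h(67,45)=(67*31+45)%997=128 h(89,13)=(89*31+13)%997=778 h(20,20)=(20*31+20)%997=640 -> [128, 778, 640]
  L2: h(128,778)=(128*31+778)%997=758 h(640,640)=(640*31+640)%997=540 -> [758, 540]
  L3: h(758,540)=(758*31+540)%997=110 -> [110]
  root=110
After append 81 (leaves=[67, 45, 89, 13, 20, 81]):
  L0: [67, 45, 89, 13, 20, 81]
  L1: h(67,45)=(67*31+45)%997=128 h(89,13)=(89*31+13)%997=778 h(20,81)=(20*31+81)%997=701 -> [128, 778, 701]
  L2: h(128,778)=(128*31+778)%997=758 h(701,701)=(701*31+701)%997=498 -> [758, 498]
  L3: h(758,498)=(758*31+498)%997=68 -> [68]
  root=68
After append 68 (leaves=[67, 45, 89, 13, 20, 81, 68]):
  L0: [67, 45, 89, 13, 20, 81, 68]
  L1: h(67,45)=(67*31+45)%997=128 h(89,13)=(89*31+13)%997=778 h(20,81)=(20*31+81)%997=701 h(68,68)=(68*31+68)%997=182 -> [128, 778, 701, 182]
  L2: h(128,778)=(128*31+778)%997=758 h(701,182)=(701*31+182)%997=976 -> [758, 976]
  L3: h(758,976)=(758*31+976)%997=546 -> [546]
  root=546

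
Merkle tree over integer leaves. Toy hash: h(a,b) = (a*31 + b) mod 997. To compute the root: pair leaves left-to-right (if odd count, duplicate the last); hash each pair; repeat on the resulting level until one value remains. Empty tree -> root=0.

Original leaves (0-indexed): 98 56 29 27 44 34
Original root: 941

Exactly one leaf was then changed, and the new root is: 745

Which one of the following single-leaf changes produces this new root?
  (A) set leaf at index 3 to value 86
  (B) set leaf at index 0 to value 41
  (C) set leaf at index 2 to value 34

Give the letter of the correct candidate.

Original leaves: [98, 56, 29, 27, 44, 34]
Target new root: 745
Try each candidate change and compute the resulting root:
Candidate A: set leaf[3] = 86 -> leaves = [98, 56, 29, 86, 44, 34]
  L0: [98, 56, 29, 86, 44, 34]
  L1: h(98,56)=(98*31+56)%997=103 h(29,86)=(29*31+86)%997=985 h(44,34)=(44*31+34)%997=401 -> [103, 985, 401]
  L2: h(103,985)=(103*31+985)%997=190 h(401,401)=(401*31+401)%997=868 -> [190, 868]
  L3: h(190,868)=(190*31+868)%997=776 -> [776]
  root = 776 != target 745
Candidate B: set leaf[0] = 41 -> leaves = [41, 56, 29, 27, 44, 34]
  L0: [41, 56, 29, 27, 44, 34]
  L1: h(41,56)=(41*31+56)%997=330 h(29,27)=(29*31+27)%997=926 h(44,34)=(44*31+34)%997=401 -> [330, 926, 401]
  L2: h(330,926)=(330*31+926)%997=189 h(401,401)=(401*31+401)%997=868 -> [189, 868]
  L3: h(189,868)=(189*31+868)%997=745 -> [745]
  root = 745 == target 745  ** MATCH **
Candidate C: set leaf[2] = 34 -> leaves = [98, 56, 34, 27, 44, 34]
  L0: [98, 56, 34, 27, 44, 34]
  L1: h(98,56)=(98*31+56)%997=103 h(34,27)=(34*31+27)%997=84 h(44,34)=(44*31+34)%997=401 -> [103, 84, 401]
  L2: h(103,84)=(103*31+84)%997=286 h(401,401)=(401*31+401)%997=868 -> [286, 868]
  L3: h(286,868)=(286*31+868)%997=761 -> [761]
  root = 761 != target 745
Candidate B produces the target root.

Answer: B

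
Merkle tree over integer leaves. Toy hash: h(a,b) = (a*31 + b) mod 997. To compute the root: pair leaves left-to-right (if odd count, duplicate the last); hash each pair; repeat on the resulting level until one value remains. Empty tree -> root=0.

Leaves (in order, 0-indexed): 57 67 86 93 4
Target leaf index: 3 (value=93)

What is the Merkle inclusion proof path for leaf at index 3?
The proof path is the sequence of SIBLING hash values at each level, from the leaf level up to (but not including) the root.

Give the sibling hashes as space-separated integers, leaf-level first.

Answer: 86 837 108

Derivation:
L0 (leaves): [57, 67, 86, 93, 4], target index=3
L1: h(57,67)=(57*31+67)%997=837 [pair 0] h(86,93)=(86*31+93)%997=765 [pair 1] h(4,4)=(4*31+4)%997=128 [pair 2] -> [837, 765, 128]
  Sibling for proof at L0: 86
L2: h(837,765)=(837*31+765)%997=790 [pair 0] h(128,128)=(128*31+128)%997=108 [pair 1] -> [790, 108]
  Sibling for proof at L1: 837
L3: h(790,108)=(790*31+108)%997=670 [pair 0] -> [670]
  Sibling for proof at L2: 108
Root: 670
Proof path (sibling hashes from leaf to root): [86, 837, 108]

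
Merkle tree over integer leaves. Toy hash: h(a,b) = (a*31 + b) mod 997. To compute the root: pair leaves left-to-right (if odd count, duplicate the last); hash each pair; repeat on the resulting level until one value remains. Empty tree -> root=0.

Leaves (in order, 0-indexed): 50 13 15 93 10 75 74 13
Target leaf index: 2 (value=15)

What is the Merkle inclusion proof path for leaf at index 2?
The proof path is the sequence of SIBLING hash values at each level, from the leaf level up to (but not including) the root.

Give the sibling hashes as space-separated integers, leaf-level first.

L0 (leaves): [50, 13, 15, 93, 10, 75, 74, 13], target index=2
L1: h(50,13)=(50*31+13)%997=566 [pair 0] h(15,93)=(15*31+93)%997=558 [pair 1] h(10,75)=(10*31+75)%997=385 [pair 2] h(74,13)=(74*31+13)%997=313 [pair 3] -> [566, 558, 385, 313]
  Sibling for proof at L0: 93
L2: h(566,558)=(566*31+558)%997=158 [pair 0] h(385,313)=(385*31+313)%997=284 [pair 1] -> [158, 284]
  Sibling for proof at L1: 566
L3: h(158,284)=(158*31+284)%997=197 [pair 0] -> [197]
  Sibling for proof at L2: 284
Root: 197
Proof path (sibling hashes from leaf to root): [93, 566, 284]

Answer: 93 566 284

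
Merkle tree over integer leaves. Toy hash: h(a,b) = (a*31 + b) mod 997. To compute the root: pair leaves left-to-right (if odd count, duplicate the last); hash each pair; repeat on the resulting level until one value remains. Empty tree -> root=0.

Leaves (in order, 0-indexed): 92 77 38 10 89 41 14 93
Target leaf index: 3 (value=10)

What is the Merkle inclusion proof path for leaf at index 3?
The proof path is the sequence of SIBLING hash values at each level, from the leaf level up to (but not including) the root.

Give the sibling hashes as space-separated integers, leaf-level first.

Answer: 38 935 588

Derivation:
L0 (leaves): [92, 77, 38, 10, 89, 41, 14, 93], target index=3
L1: h(92,77)=(92*31+77)%997=935 [pair 0] h(38,10)=(38*31+10)%997=191 [pair 1] h(89,41)=(89*31+41)%997=806 [pair 2] h(14,93)=(14*31+93)%997=527 [pair 3] -> [935, 191, 806, 527]
  Sibling for proof at L0: 38
L2: h(935,191)=(935*31+191)%997=263 [pair 0] h(806,527)=(806*31+527)%997=588 [pair 1] -> [263, 588]
  Sibling for proof at L1: 935
L3: h(263,588)=(263*31+588)%997=765 [pair 0] -> [765]
  Sibling for proof at L2: 588
Root: 765
Proof path (sibling hashes from leaf to root): [38, 935, 588]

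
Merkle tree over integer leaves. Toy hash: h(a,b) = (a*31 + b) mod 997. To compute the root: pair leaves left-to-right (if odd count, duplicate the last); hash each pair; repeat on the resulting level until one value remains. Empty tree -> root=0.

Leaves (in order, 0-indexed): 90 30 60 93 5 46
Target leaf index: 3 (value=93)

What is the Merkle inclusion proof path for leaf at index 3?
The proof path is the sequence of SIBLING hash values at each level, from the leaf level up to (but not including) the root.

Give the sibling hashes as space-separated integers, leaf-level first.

L0 (leaves): [90, 30, 60, 93, 5, 46], target index=3
L1: h(90,30)=(90*31+30)%997=826 [pair 0] h(60,93)=(60*31+93)%997=956 [pair 1] h(5,46)=(5*31+46)%997=201 [pair 2] -> [826, 956, 201]
  Sibling for proof at L0: 60
L2: h(826,956)=(826*31+956)%997=640 [pair 0] h(201,201)=(201*31+201)%997=450 [pair 1] -> [640, 450]
  Sibling for proof at L1: 826
L3: h(640,450)=(640*31+450)%997=350 [pair 0] -> [350]
  Sibling for proof at L2: 450
Root: 350
Proof path (sibling hashes from leaf to root): [60, 826, 450]

Answer: 60 826 450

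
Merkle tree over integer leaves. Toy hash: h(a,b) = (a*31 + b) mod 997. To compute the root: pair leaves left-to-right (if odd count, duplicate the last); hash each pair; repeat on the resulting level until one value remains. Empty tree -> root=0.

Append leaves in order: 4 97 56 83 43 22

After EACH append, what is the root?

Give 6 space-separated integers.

After append 4 (leaves=[4]):
  L0: [4]
  root=4
After append 97 (leaves=[4, 97]):
  L0: [4, 97]
  L1: h(4,97)=(4*31+97)%997=221 -> [221]
  root=221
After append 56 (leaves=[4, 97, 56]):
  L0: [4, 97, 56]
  L1: h(4,97)=(4*31+97)%997=221 h(56,56)=(56*31+56)%997=795 -> [221, 795]
  L2: h(221,795)=(221*31+795)%997=667 -> [667]
  root=667
After append 83 (leaves=[4, 97, 56, 83]):
  L0: [4, 97, 56, 83]
  L1: h(4,97)=(4*31+97)%997=221 h(56,83)=(56*31+83)%997=822 -> [221, 822]
  L2: h(221,822)=(221*31+822)%997=694 -> [694]
  root=694
After append 43 (leaves=[4, 97, 56, 83, 43]):
  L0: [4, 97, 56, 83, 43]
  L1: h(4,97)=(4*31+97)%997=221 h(56,83)=(56*31+83)%997=822 h(43,43)=(43*31+43)%997=379 -> [221, 822, 379]
  L2: h(221,822)=(221*31+822)%997=694 h(379,379)=(379*31+379)%997=164 -> [694, 164]
  L3: h(694,164)=(694*31+164)%997=741 -> [741]
  root=741
After append 22 (leaves=[4, 97, 56, 83, 43, 22]):
  L0: [4, 97, 56, 83, 43, 22]
  L1: h(4,97)=(4*31+97)%997=221 h(56,83)=(56*31+83)%997=822 h(43,22)=(43*31+22)%997=358 -> [221, 822, 358]
  L2: h(221,822)=(221*31+822)%997=694 h(358,358)=(358*31+358)%997=489 -> [694, 489]
  L3: h(694,489)=(694*31+489)%997=69 -> [69]
  root=69

Answer: 4 221 667 694 741 69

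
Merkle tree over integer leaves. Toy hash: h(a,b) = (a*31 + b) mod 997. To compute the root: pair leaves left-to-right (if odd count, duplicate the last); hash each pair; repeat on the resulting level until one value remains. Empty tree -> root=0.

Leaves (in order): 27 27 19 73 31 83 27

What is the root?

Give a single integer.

Answer: 712

Derivation:
L0: [27, 27, 19, 73, 31, 83, 27]
L1: h(27,27)=(27*31+27)%997=864 h(19,73)=(19*31+73)%997=662 h(31,83)=(31*31+83)%997=47 h(27,27)=(27*31+27)%997=864 -> [864, 662, 47, 864]
L2: h(864,662)=(864*31+662)%997=527 h(47,864)=(47*31+864)%997=327 -> [527, 327]
L3: h(527,327)=(527*31+327)%997=712 -> [712]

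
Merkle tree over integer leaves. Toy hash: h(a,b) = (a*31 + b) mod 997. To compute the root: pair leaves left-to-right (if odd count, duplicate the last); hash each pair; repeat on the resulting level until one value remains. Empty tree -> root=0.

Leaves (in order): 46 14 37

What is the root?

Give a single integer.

L0: [46, 14, 37]
L1: h(46,14)=(46*31+14)%997=443 h(37,37)=(37*31+37)%997=187 -> [443, 187]
L2: h(443,187)=(443*31+187)%997=959 -> [959]

Answer: 959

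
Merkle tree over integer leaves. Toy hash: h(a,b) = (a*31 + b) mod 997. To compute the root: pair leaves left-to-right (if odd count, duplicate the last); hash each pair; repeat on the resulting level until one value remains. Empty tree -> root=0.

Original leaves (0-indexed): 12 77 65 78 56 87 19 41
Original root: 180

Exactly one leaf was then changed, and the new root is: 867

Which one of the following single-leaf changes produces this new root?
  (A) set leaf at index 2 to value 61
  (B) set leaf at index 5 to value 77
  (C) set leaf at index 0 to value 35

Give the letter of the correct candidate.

Answer: B

Derivation:
Original leaves: [12, 77, 65, 78, 56, 87, 19, 41]
Target new root: 867
Try each candidate change and compute the resulting root:
Candidate A: set leaf[2] = 61 -> leaves = [12, 77, 61, 78, 56, 87, 19, 41]
  L0: [12, 77, 61, 78, 56, 87, 19, 41]
  L1: h(12,77)=(12*31+77)%997=449 h(61,78)=(61*31+78)%997=972 h(56,87)=(56*31+87)%997=826 h(19,41)=(19*31+41)%997=630 -> [449, 972, 826, 630]
  L2: h(449,972)=(449*31+972)%997=933 h(826,630)=(826*31+630)%997=314 -> [933, 314]
  L3: h(933,314)=(933*31+314)%997=324 -> [324]
  root = 324 != target 867
Candidate B: set leaf[5] = 77 -> leaves = [12, 77, 65, 78, 56, 77, 19, 41]
  L0: [12, 77, 65, 78, 56, 77, 19, 41]
  L1: h(12,77)=(12*31+77)%997=449 h(65,78)=(65*31+78)%997=99 h(56,77)=(56*31+77)%997=816 h(19,41)=(19*31+41)%997=630 -> [449, 99, 816, 630]
  L2: h(449,99)=(449*31+99)%997=60 h(816,630)=(816*31+630)%997=4 -> [60, 4]
  L3: h(60,4)=(60*31+4)%997=867 -> [867]
  root = 867 == target 867  ** MATCH **
Candidate C: set leaf[0] = 35 -> leaves = [35, 77, 65, 78, 56, 87, 19, 41]
  L0: [35, 77, 65, 78, 56, 87, 19, 41]
  L1: h(35,77)=(35*31+77)%997=165 h(65,78)=(65*31+78)%997=99 h(56,87)=(56*31+87)%997=826 h(19,41)=(19*31+41)%997=630 -> [165, 99, 826, 630]
  L2: h(165,99)=(165*31+99)%997=229 h(826,630)=(826*31+630)%997=314 -> [229, 314]
  L3: h(229,314)=(229*31+314)%997=434 -> [434]
  root = 434 != target 867
Candidate B produces the target root.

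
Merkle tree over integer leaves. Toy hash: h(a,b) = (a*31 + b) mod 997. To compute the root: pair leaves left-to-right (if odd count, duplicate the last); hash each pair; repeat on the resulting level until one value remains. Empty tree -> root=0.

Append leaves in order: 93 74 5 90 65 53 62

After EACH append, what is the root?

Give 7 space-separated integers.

Answer: 93 963 103 188 604 220 136

Derivation:
After append 93 (leaves=[93]):
  L0: [93]
  root=93
After append 74 (leaves=[93, 74]):
  L0: [93, 74]
  L1: h(93,74)=(93*31+74)%997=963 -> [963]
  root=963
After append 5 (leaves=[93, 74, 5]):
  L0: [93, 74, 5]
  L1: h(93,74)=(93*31+74)%997=963 h(5,5)=(5*31+5)%997=160 -> [963, 160]
  L2: h(963,160)=(963*31+160)%997=103 -> [103]
  root=103
After append 90 (leaves=[93, 74, 5, 90]):
  L0: [93, 74, 5, 90]
  L1: h(93,74)=(93*31+74)%997=963 h(5,90)=(5*31+90)%997=245 -> [963, 245]
  L2: h(963,245)=(963*31+245)%997=188 -> [188]
  root=188
After append 65 (leaves=[93, 74, 5, 90, 65]):
  L0: [93, 74, 5, 90, 65]
  L1: h(93,74)=(93*31+74)%997=963 h(5,90)=(5*31+90)%997=245 h(65,65)=(65*31+65)%997=86 -> [963, 245, 86]
  L2: h(963,245)=(963*31+245)%997=188 h(86,86)=(86*31+86)%997=758 -> [188, 758]
  L3: h(188,758)=(188*31+758)%997=604 -> [604]
  root=604
After append 53 (leaves=[93, 74, 5, 90, 65, 53]):
  L0: [93, 74, 5, 90, 65, 53]
  L1: h(93,74)=(93*31+74)%997=963 h(5,90)=(5*31+90)%997=245 h(65,53)=(65*31+53)%997=74 -> [963, 245, 74]
  L2: h(963,245)=(963*31+245)%997=188 h(74,74)=(74*31+74)%997=374 -> [188, 374]
  L3: h(188,374)=(188*31+374)%997=220 -> [220]
  root=220
After append 62 (leaves=[93, 74, 5, 90, 65, 53, 62]):
  L0: [93, 74, 5, 90, 65, 53, 62]
  L1: h(93,74)=(93*31+74)%997=963 h(5,90)=(5*31+90)%997=245 h(65,53)=(65*31+53)%997=74 h(62,62)=(62*31+62)%997=987 -> [963, 245, 74, 987]
  L2: h(963,245)=(963*31+245)%997=188 h(74,987)=(74*31+987)%997=290 -> [188, 290]
  L3: h(188,290)=(188*31+290)%997=136 -> [136]
  root=136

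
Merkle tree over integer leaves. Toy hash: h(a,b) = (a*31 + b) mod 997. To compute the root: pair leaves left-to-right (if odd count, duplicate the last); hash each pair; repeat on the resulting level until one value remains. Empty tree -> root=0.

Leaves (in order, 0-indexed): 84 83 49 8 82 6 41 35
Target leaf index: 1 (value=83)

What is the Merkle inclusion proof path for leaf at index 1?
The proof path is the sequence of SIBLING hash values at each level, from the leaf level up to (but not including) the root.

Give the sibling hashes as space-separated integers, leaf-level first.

L0 (leaves): [84, 83, 49, 8, 82, 6, 41, 35], target index=1
L1: h(84,83)=(84*31+83)%997=693 [pair 0] h(49,8)=(49*31+8)%997=530 [pair 1] h(82,6)=(82*31+6)%997=554 [pair 2] h(41,35)=(41*31+35)%997=309 [pair 3] -> [693, 530, 554, 309]
  Sibling for proof at L0: 84
L2: h(693,530)=(693*31+530)%997=79 [pair 0] h(554,309)=(554*31+309)%997=534 [pair 1] -> [79, 534]
  Sibling for proof at L1: 530
L3: h(79,534)=(79*31+534)%997=989 [pair 0] -> [989]
  Sibling for proof at L2: 534
Root: 989
Proof path (sibling hashes from leaf to root): [84, 530, 534]

Answer: 84 530 534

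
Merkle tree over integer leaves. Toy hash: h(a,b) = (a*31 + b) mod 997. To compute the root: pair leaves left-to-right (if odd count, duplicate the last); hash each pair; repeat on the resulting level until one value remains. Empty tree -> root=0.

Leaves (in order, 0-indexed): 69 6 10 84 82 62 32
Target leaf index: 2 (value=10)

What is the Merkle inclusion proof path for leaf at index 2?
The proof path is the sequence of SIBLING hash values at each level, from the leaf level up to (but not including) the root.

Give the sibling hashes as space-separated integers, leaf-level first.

Answer: 84 151 991

Derivation:
L0 (leaves): [69, 6, 10, 84, 82, 62, 32], target index=2
L1: h(69,6)=(69*31+6)%997=151 [pair 0] h(10,84)=(10*31+84)%997=394 [pair 1] h(82,62)=(82*31+62)%997=610 [pair 2] h(32,32)=(32*31+32)%997=27 [pair 3] -> [151, 394, 610, 27]
  Sibling for proof at L0: 84
L2: h(151,394)=(151*31+394)%997=90 [pair 0] h(610,27)=(610*31+27)%997=991 [pair 1] -> [90, 991]
  Sibling for proof at L1: 151
L3: h(90,991)=(90*31+991)%997=790 [pair 0] -> [790]
  Sibling for proof at L2: 991
Root: 790
Proof path (sibling hashes from leaf to root): [84, 151, 991]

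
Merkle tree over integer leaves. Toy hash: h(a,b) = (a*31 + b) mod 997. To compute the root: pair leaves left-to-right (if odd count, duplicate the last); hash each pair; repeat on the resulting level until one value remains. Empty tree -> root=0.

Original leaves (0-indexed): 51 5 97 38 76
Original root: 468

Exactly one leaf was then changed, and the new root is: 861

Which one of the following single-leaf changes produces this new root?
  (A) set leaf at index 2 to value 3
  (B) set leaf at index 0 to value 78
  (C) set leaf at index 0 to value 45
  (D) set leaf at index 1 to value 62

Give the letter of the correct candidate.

Original leaves: [51, 5, 97, 38, 76]
Target new root: 861
Try each candidate change and compute the resulting root:
Candidate A: set leaf[2] = 3 -> leaves = [51, 5, 3, 38, 76]
  L0: [51, 5, 3, 38, 76]
  L1: h(51,5)=(51*31+5)%997=589 h(3,38)=(3*31+38)%997=131 h(76,76)=(76*31+76)%997=438 -> [589, 131, 438]
  L2: h(589,131)=(589*31+131)%997=444 h(438,438)=(438*31+438)%997=58 -> [444, 58]
  L3: h(444,58)=(444*31+58)%997=861 -> [861]
  root = 861 == target 861  ** MATCH **
Candidate B: set leaf[0] = 78 -> leaves = [78, 5, 97, 38, 76]
  L0: [78, 5, 97, 38, 76]
  L1: h(78,5)=(78*31+5)%997=429 h(97,38)=(97*31+38)%997=54 h(76,76)=(76*31+76)%997=438 -> [429, 54, 438]
  L2: h(429,54)=(429*31+54)%997=392 h(438,438)=(438*31+438)%997=58 -> [392, 58]
  L3: h(392,58)=(392*31+58)%997=246 -> [246]
  root = 246 != target 861
Candidate C: set leaf[0] = 45 -> leaves = [45, 5, 97, 38, 76]
  L0: [45, 5, 97, 38, 76]
  L1: h(45,5)=(45*31+5)%997=403 h(97,38)=(97*31+38)%997=54 h(76,76)=(76*31+76)%997=438 -> [403, 54, 438]
  L2: h(403,54)=(403*31+54)%997=583 h(438,438)=(438*31+438)%997=58 -> [583, 58]
  L3: h(583,58)=(583*31+58)%997=185 -> [185]
  root = 185 != target 861
Candidate D: set leaf[1] = 62 -> leaves = [51, 62, 97, 38, 76]
  L0: [51, 62, 97, 38, 76]
  L1: h(51,62)=(51*31+62)%997=646 h(97,38)=(97*31+38)%997=54 h(76,76)=(76*31+76)%997=438 -> [646, 54, 438]
  L2: h(646,54)=(646*31+54)%997=140 h(438,438)=(438*31+438)%997=58 -> [140, 58]
  L3: h(140,58)=(140*31+58)%997=410 -> [410]
  root = 410 != target 861
Candidate A produces the target root.

Answer: A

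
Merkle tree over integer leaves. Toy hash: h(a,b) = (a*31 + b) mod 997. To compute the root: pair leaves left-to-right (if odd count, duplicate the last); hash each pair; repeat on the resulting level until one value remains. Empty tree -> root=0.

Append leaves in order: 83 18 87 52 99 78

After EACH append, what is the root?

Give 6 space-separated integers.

Answer: 83 597 354 319 598 923

Derivation:
After append 83 (leaves=[83]):
  L0: [83]
  root=83
After append 18 (leaves=[83, 18]):
  L0: [83, 18]
  L1: h(83,18)=(83*31+18)%997=597 -> [597]
  root=597
After append 87 (leaves=[83, 18, 87]):
  L0: [83, 18, 87]
  L1: h(83,18)=(83*31+18)%997=597 h(87,87)=(87*31+87)%997=790 -> [597, 790]
  L2: h(597,790)=(597*31+790)%997=354 -> [354]
  root=354
After append 52 (leaves=[83, 18, 87, 52]):
  L0: [83, 18, 87, 52]
  L1: h(83,18)=(83*31+18)%997=597 h(87,52)=(87*31+52)%997=755 -> [597, 755]
  L2: h(597,755)=(597*31+755)%997=319 -> [319]
  root=319
After append 99 (leaves=[83, 18, 87, 52, 99]):
  L0: [83, 18, 87, 52, 99]
  L1: h(83,18)=(83*31+18)%997=597 h(87,52)=(87*31+52)%997=755 h(99,99)=(99*31+99)%997=177 -> [597, 755, 177]
  L2: h(597,755)=(597*31+755)%997=319 h(177,177)=(177*31+177)%997=679 -> [319, 679]
  L3: h(319,679)=(319*31+679)%997=598 -> [598]
  root=598
After append 78 (leaves=[83, 18, 87, 52, 99, 78]):
  L0: [83, 18, 87, 52, 99, 78]
  L1: h(83,18)=(83*31+18)%997=597 h(87,52)=(87*31+52)%997=755 h(99,78)=(99*31+78)%997=156 -> [597, 755, 156]
  L2: h(597,755)=(597*31+755)%997=319 h(156,156)=(156*31+156)%997=7 -> [319, 7]
  L3: h(319,7)=(319*31+7)%997=923 -> [923]
  root=923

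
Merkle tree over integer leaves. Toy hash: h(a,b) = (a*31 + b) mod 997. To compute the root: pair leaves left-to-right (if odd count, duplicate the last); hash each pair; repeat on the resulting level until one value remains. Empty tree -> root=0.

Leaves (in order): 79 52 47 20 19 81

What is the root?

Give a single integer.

L0: [79, 52, 47, 20, 19, 81]
L1: h(79,52)=(79*31+52)%997=507 h(47,20)=(47*31+20)%997=480 h(19,81)=(19*31+81)%997=670 -> [507, 480, 670]
L2: h(507,480)=(507*31+480)%997=245 h(670,670)=(670*31+670)%997=503 -> [245, 503]
L3: h(245,503)=(245*31+503)%997=122 -> [122]

Answer: 122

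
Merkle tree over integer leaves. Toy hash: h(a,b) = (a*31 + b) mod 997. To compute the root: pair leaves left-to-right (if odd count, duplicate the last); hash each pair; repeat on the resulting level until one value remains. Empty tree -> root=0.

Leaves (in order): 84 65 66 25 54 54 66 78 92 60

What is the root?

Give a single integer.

L0: [84, 65, 66, 25, 54, 54, 66, 78, 92, 60]
L1: h(84,65)=(84*31+65)%997=675 h(66,25)=(66*31+25)%997=77 h(54,54)=(54*31+54)%997=731 h(66,78)=(66*31+78)%997=130 h(92,60)=(92*31+60)%997=918 -> [675, 77, 731, 130, 918]
L2: h(675,77)=(675*31+77)%997=65 h(731,130)=(731*31+130)%997=857 h(918,918)=(918*31+918)%997=463 -> [65, 857, 463]
L3: h(65,857)=(65*31+857)%997=878 h(463,463)=(463*31+463)%997=858 -> [878, 858]
L4: h(878,858)=(878*31+858)%997=160 -> [160]

Answer: 160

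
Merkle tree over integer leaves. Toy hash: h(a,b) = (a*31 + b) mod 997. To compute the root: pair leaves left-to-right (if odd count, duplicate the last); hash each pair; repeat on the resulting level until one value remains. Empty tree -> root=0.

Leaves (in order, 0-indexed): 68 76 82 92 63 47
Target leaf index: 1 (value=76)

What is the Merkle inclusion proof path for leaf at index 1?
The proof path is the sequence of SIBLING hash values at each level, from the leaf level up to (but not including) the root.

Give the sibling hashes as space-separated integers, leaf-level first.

Answer: 68 640 192

Derivation:
L0 (leaves): [68, 76, 82, 92, 63, 47], target index=1
L1: h(68,76)=(68*31+76)%997=190 [pair 0] h(82,92)=(82*31+92)%997=640 [pair 1] h(63,47)=(63*31+47)%997=6 [pair 2] -> [190, 640, 6]
  Sibling for proof at L0: 68
L2: h(190,640)=(190*31+640)%997=548 [pair 0] h(6,6)=(6*31+6)%997=192 [pair 1] -> [548, 192]
  Sibling for proof at L1: 640
L3: h(548,192)=(548*31+192)%997=231 [pair 0] -> [231]
  Sibling for proof at L2: 192
Root: 231
Proof path (sibling hashes from leaf to root): [68, 640, 192]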